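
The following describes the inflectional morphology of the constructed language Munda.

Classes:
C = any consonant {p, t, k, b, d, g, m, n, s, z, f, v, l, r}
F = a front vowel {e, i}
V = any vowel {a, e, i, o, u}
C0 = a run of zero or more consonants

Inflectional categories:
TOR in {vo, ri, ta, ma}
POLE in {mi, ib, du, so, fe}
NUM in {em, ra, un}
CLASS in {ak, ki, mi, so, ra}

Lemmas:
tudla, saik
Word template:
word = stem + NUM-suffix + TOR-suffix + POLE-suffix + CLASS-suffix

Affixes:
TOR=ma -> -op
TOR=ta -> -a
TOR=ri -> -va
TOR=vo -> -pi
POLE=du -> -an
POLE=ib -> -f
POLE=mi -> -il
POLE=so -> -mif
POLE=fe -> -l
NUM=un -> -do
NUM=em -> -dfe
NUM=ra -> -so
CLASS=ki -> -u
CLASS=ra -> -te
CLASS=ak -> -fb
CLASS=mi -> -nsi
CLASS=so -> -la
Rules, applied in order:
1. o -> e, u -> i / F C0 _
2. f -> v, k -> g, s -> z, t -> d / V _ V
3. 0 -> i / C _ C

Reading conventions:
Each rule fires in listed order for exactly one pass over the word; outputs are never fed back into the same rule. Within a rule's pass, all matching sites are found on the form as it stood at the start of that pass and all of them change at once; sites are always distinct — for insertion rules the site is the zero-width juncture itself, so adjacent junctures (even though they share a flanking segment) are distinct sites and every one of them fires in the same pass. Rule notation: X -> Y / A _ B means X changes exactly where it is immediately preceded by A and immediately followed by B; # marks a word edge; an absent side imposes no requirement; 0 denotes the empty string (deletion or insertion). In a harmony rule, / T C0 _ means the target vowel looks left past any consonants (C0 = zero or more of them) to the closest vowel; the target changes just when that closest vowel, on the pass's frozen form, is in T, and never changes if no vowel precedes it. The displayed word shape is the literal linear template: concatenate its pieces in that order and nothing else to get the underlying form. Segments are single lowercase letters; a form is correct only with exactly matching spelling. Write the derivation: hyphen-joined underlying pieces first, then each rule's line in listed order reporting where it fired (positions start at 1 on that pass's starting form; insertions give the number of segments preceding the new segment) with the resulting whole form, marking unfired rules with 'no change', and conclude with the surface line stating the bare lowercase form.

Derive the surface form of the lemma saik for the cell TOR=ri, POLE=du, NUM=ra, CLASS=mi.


underlying: saik-so-va-an-nsi
1. o -> e, u -> i / F C0 _: fires at position(s) 6: saiksevaannsi
2. f -> v, k -> g, s -> z, t -> d / V _ V: no change
3. 0 -> i / C _ C: inserts after position(s) 4, 10, 11: saikisevaaninisi
surface: saikisevaaninisi


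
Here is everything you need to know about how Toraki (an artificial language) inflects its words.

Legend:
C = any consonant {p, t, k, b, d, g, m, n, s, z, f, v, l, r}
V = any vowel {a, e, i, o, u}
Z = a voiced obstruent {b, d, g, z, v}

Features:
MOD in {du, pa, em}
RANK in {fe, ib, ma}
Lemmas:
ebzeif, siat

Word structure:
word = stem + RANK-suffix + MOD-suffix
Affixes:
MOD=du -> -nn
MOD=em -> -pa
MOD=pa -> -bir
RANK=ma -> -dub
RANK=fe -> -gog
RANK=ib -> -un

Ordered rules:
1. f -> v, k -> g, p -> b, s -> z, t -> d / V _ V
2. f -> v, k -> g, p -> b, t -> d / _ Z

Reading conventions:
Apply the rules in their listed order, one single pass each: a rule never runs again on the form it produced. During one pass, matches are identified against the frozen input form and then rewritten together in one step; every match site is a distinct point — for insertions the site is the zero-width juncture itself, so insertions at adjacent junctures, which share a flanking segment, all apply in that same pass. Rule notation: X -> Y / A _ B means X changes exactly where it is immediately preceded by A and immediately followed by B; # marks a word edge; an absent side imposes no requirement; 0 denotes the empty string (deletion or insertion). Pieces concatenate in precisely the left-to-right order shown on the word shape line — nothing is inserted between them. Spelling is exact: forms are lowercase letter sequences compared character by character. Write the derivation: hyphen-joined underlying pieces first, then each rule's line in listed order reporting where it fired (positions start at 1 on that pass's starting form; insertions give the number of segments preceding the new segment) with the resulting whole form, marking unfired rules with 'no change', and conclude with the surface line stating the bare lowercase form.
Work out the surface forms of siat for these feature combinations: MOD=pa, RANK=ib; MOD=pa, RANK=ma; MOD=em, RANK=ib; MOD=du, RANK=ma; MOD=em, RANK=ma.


cell MOD=pa, RANK=ib:
underlying: siat-un-bir
1. f -> v, k -> g, p -> b, s -> z, t -> d / V _ V: fires at position(s) 4: siadunbir
2. f -> v, k -> g, p -> b, t -> d / _ Z: no change
surface: siadunbir

cell MOD=pa, RANK=ma:
underlying: siat-dub-bir
1. f -> v, k -> g, p -> b, s -> z, t -> d / V _ V: no change
2. f -> v, k -> g, p -> b, t -> d / _ Z: fires at position(s) 4: siaddubbir
surface: siaddubbir

cell MOD=em, RANK=ib:
underlying: siat-un-pa
1. f -> v, k -> g, p -> b, s -> z, t -> d / V _ V: fires at position(s) 4: siadunpa
2. f -> v, k -> g, p -> b, t -> d / _ Z: no change
surface: siadunpa

cell MOD=du, RANK=ma:
underlying: siat-dub-nn
1. f -> v, k -> g, p -> b, s -> z, t -> d / V _ V: no change
2. f -> v, k -> g, p -> b, t -> d / _ Z: fires at position(s) 4: siaddubnn
surface: siaddubnn

cell MOD=em, RANK=ma:
underlying: siat-dub-pa
1. f -> v, k -> g, p -> b, s -> z, t -> d / V _ V: no change
2. f -> v, k -> g, p -> b, t -> d / _ Z: fires at position(s) 4: siaddubpa
surface: siaddubpa


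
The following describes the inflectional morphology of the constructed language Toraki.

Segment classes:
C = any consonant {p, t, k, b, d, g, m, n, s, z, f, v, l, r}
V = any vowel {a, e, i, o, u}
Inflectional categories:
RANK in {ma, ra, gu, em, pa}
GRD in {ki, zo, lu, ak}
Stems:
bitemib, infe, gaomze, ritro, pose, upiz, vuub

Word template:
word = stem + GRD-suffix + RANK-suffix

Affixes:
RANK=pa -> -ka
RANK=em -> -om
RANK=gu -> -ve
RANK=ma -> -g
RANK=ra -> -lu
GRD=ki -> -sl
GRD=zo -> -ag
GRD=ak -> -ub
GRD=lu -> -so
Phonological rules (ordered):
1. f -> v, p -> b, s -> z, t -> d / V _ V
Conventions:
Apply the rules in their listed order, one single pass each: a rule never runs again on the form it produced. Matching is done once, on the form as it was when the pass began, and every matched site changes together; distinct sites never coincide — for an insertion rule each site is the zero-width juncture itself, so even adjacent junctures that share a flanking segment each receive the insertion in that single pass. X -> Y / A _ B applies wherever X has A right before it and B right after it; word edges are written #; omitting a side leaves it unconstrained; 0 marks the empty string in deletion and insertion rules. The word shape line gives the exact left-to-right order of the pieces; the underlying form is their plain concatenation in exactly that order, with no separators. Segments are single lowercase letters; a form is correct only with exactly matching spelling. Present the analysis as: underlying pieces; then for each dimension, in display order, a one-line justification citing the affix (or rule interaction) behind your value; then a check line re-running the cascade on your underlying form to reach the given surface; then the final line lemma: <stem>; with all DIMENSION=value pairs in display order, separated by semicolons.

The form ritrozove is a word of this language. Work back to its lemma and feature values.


underlying: ritro-so-ve
RANK=gu - signalled by the affix -ve
GRD=lu - signalled by the affix -so
check: ritrosove -> ritrozove
lemma: ritro; RANK=gu; GRD=lu


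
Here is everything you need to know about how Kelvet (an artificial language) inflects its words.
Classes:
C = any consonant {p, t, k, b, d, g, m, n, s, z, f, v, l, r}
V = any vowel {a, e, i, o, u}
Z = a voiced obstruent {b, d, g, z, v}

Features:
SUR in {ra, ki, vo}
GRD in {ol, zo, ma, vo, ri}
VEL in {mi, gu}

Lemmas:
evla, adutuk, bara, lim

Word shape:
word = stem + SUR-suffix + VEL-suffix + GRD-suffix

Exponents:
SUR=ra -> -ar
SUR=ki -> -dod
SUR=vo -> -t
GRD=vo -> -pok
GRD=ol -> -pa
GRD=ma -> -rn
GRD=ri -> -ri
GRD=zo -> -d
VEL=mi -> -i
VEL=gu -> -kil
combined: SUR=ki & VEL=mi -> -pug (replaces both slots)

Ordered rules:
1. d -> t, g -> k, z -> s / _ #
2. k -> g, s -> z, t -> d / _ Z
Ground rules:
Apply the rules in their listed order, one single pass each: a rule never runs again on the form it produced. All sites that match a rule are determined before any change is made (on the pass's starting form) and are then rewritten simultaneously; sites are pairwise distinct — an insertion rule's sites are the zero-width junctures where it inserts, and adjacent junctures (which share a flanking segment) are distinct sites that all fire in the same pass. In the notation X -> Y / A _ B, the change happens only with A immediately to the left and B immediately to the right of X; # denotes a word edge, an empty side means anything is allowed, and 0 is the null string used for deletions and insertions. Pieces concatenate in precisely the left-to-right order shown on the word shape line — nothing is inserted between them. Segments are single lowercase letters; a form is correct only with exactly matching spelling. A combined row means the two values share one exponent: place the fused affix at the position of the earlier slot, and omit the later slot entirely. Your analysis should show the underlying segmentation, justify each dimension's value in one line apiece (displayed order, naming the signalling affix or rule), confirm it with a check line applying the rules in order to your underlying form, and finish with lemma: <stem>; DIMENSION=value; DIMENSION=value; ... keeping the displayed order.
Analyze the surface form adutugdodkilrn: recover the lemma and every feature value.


underlying: adutuk-dod-kil-rn
SUR=ki - signalled by the affix -dod
GRD=ma - signalled by the affix -rn
VEL=gu - signalled by the affix -kil
check: adutukdodkilrn -> adutukdodkilrn -> adutugdodkilrn
lemma: adutuk; SUR=ki; GRD=ma; VEL=gu


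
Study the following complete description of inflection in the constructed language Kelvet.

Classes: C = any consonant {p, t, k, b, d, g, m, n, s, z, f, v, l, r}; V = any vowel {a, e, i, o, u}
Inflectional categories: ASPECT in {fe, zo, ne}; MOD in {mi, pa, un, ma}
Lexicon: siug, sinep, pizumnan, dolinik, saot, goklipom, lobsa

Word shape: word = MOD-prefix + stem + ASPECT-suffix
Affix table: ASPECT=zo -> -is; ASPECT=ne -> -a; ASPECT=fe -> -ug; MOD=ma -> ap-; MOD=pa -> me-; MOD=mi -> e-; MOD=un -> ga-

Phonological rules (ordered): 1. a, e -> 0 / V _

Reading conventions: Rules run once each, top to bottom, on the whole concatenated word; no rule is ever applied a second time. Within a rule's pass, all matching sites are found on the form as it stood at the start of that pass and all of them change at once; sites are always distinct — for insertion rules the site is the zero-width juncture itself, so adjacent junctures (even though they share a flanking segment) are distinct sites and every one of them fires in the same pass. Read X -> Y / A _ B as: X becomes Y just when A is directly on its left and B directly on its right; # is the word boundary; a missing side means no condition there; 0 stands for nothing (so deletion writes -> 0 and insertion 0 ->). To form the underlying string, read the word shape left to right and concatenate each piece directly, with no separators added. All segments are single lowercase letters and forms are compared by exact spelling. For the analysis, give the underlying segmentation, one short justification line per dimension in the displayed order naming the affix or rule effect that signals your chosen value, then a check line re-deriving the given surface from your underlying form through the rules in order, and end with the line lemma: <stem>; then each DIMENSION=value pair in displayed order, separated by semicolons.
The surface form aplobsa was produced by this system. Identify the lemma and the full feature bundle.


underlying: ap-lobsa-a
ASPECT=ne - signalled by the affix -a
MOD=ma - signalled by the affix ap-
check: aplobsaa -> aplobsa
lemma: lobsa; ASPECT=ne; MOD=ma


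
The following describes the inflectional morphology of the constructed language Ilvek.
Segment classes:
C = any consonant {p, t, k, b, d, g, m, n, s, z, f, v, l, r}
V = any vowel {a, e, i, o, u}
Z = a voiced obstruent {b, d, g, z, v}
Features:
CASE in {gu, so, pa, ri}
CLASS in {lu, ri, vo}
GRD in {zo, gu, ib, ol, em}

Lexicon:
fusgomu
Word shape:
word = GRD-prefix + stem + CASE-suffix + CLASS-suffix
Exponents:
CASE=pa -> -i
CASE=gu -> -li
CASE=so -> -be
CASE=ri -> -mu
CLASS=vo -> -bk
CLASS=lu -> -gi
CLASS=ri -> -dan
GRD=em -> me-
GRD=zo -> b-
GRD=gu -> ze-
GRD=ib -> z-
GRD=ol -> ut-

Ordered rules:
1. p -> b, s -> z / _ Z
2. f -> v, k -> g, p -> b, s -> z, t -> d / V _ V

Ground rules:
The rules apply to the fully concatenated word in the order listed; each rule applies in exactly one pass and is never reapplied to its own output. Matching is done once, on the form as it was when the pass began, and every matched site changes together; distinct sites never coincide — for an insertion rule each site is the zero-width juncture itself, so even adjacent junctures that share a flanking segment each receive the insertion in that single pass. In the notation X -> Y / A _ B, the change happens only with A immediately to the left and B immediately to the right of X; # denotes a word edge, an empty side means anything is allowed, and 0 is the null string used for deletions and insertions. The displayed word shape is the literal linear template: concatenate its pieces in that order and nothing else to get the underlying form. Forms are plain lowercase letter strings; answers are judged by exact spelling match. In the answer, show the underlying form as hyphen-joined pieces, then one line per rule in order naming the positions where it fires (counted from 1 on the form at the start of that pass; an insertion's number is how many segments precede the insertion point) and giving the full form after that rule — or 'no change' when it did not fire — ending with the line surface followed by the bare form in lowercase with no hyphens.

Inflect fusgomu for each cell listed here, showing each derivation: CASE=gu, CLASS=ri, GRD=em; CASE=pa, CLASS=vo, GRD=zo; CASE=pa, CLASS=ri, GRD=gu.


cell CASE=gu, CLASS=ri, GRD=em:
underlying: me-fusgomu-li-dan
1. p -> b, s -> z / _ Z: fires at position(s) 5: mefuzgomulidan
2. f -> v, k -> g, p -> b, s -> z, t -> d / V _ V: fires at position(s) 3: mevuzgomulidan
surface: mevuzgomulidan

cell CASE=pa, CLASS=vo, GRD=zo:
underlying: b-fusgomu-i-bk
1. p -> b, s -> z / _ Z: fires at position(s) 4: bfuzgomuibk
2. f -> v, k -> g, p -> b, s -> z, t -> d / V _ V: no change
surface: bfuzgomuibk

cell CASE=pa, CLASS=ri, GRD=gu:
underlying: ze-fusgomu-i-dan
1. p -> b, s -> z / _ Z: fires at position(s) 5: zefuzgomuidan
2. f -> v, k -> g, p -> b, s -> z, t -> d / V _ V: fires at position(s) 3: zevuzgomuidan
surface: zevuzgomuidan


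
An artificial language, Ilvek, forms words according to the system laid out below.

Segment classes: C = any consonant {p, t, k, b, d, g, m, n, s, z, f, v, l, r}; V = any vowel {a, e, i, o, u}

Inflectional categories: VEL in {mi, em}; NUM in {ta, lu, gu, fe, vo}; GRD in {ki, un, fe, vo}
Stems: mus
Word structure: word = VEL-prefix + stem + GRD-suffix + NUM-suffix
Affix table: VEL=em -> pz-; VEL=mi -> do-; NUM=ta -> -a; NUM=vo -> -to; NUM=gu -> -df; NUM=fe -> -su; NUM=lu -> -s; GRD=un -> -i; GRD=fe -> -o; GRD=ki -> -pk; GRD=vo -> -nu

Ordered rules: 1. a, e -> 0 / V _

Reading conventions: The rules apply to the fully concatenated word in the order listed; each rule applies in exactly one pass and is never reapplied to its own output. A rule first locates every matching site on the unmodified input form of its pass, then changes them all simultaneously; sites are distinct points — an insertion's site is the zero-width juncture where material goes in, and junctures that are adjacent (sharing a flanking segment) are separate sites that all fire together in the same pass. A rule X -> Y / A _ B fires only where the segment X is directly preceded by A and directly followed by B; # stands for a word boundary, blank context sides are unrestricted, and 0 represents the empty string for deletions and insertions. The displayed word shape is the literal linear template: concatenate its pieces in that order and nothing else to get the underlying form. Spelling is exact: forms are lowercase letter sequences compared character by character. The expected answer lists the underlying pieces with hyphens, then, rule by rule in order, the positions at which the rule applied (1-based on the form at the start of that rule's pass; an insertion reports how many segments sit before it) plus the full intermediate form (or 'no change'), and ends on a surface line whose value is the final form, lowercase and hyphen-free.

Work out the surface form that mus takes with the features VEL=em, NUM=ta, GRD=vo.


underlying: pz-mus-nu-a
1. a, e -> 0 / V _: fires at position(s) 8: pzmusnu
surface: pzmusnu


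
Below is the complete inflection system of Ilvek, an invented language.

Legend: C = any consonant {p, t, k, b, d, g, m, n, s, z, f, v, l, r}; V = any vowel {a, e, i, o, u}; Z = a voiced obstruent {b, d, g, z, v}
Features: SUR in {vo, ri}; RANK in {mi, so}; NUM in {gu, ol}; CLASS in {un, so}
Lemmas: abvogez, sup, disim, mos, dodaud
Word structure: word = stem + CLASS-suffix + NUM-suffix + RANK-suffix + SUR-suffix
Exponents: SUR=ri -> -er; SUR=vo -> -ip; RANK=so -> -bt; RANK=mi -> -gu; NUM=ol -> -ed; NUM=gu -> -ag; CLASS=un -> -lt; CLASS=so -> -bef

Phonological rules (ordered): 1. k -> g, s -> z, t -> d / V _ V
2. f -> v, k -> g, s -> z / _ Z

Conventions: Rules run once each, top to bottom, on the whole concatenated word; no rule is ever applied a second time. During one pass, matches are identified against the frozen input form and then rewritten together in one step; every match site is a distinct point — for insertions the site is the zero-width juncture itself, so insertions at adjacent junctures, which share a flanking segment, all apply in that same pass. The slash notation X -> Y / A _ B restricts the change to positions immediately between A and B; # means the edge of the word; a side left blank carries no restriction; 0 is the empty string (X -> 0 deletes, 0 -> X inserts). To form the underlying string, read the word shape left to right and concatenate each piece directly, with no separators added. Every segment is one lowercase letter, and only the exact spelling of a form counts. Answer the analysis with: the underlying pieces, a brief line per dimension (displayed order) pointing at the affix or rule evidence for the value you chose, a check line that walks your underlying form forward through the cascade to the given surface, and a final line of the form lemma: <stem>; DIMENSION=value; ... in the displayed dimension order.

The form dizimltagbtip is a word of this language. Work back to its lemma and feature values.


underlying: disim-lt-ag-bt-ip
SUR=vo - signalled by the affix -ip
RANK=so - signalled by the affix -bt
NUM=gu - signalled by the affix -ag
CLASS=un - signalled by the affix -lt
check: disimltagbtip -> dizimltagbtip -> dizimltagbtip
lemma: disim; SUR=vo; RANK=so; NUM=gu; CLASS=un


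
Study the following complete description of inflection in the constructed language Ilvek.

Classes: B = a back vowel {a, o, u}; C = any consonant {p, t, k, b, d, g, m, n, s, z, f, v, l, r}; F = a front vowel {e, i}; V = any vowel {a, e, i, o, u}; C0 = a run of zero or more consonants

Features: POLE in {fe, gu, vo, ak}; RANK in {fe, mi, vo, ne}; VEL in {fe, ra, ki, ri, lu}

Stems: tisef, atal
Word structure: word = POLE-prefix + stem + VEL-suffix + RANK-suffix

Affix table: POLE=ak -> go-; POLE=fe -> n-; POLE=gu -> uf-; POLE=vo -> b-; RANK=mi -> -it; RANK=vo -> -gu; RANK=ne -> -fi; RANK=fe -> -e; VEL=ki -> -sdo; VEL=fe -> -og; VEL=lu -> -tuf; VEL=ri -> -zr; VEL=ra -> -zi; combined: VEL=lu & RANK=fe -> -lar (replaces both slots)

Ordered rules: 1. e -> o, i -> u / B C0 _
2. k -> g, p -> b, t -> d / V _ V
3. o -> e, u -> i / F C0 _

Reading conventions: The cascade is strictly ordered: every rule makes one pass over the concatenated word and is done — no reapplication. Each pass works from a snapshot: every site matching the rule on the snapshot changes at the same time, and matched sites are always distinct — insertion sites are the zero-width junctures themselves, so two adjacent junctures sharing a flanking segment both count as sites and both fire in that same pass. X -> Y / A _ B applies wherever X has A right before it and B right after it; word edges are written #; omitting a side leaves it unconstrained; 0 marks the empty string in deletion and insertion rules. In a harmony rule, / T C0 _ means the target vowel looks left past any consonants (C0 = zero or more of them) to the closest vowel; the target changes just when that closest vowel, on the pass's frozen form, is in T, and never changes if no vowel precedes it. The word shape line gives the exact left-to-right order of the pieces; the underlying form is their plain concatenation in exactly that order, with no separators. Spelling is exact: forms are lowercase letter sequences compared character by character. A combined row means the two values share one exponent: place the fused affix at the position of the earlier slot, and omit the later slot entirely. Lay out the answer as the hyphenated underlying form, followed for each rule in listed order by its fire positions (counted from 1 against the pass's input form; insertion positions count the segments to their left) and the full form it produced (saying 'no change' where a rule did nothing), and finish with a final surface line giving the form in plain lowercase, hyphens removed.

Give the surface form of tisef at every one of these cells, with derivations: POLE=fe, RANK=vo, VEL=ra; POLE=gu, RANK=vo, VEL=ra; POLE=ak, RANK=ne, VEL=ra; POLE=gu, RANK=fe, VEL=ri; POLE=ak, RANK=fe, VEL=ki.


cell POLE=fe, RANK=vo, VEL=ra:
underlying: n-tisef-zi-gu
1. e -> o, i -> u / B C0 _: no change
2. k -> g, p -> b, t -> d / V _ V: no change
3. o -> e, u -> i / F C0 _: fires at position(s) 10: ntisefzigi
surface: ntisefzigi

cell POLE=gu, RANK=vo, VEL=ra:
underlying: uf-tisef-zi-gu
1. e -> o, i -> u / B C0 _: fires at position(s) 4: uftusefzigu
2. k -> g, p -> b, t -> d / V _ V: no change
3. o -> e, u -> i / F C0 _: fires at position(s) 11: uftusefzigi
surface: uftusefzigi

cell POLE=ak, RANK=ne, VEL=ra:
underlying: go-tisef-zi-fi
1. e -> o, i -> u / B C0 _: fires at position(s) 4: gotusefzifi
2. k -> g, p -> b, t -> d / V _ V: fires at position(s) 3: godusefzifi
3. o -> e, u -> i / F C0 _: no change
surface: godusefzifi

cell POLE=gu, RANK=fe, VEL=ri:
underlying: uf-tisef-zr-e
1. e -> o, i -> u / B C0 _: fires at position(s) 4: uftusefzre
2. k -> g, p -> b, t -> d / V _ V: no change
3. o -> e, u -> i / F C0 _: no change
surface: uftusefzre

cell POLE=ak, RANK=fe, VEL=ki:
underlying: go-tisef-sdo-e
1. e -> o, i -> u / B C0 _: fires at position(s) 4, 11: gotusefsdoo
2. k -> g, p -> b, t -> d / V _ V: fires at position(s) 3: godusefsdoo
3. o -> e, u -> i / F C0 _: fires at position(s) 10: godusefsdeo
surface: godusefsdeo


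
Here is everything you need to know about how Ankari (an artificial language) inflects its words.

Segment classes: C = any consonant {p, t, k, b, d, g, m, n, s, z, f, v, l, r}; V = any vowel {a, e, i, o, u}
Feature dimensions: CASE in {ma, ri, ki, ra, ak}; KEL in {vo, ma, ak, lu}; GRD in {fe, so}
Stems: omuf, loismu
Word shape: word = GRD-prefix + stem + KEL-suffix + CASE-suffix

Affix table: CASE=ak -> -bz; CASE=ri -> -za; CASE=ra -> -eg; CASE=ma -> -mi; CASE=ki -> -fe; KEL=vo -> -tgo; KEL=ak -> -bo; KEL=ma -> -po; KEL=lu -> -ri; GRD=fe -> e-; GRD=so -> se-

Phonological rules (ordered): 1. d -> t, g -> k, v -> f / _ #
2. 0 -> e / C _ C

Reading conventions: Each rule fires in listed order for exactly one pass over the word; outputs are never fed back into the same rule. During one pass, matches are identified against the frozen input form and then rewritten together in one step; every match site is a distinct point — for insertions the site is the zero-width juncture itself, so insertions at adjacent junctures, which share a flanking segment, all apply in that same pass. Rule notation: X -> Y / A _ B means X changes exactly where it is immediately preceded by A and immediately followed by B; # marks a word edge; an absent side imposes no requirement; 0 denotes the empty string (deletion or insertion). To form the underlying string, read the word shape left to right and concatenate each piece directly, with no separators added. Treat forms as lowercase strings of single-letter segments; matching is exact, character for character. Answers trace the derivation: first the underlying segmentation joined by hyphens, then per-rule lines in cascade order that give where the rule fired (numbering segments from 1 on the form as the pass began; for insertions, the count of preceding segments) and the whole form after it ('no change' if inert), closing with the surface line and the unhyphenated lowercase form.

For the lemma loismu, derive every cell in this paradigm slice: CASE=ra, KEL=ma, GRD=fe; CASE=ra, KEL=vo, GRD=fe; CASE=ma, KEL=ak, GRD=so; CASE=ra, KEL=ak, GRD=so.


cell CASE=ra, KEL=ma, GRD=fe:
underlying: e-loismu-po-eg
1. d -> t, g -> k, v -> f / _ #: fires at position(s) 11: eloismupoek
2. 0 -> e / C _ C: inserts after position(s) 5: eloisemupoek
surface: eloisemupoek

cell CASE=ra, KEL=vo, GRD=fe:
underlying: e-loismu-tgo-eg
1. d -> t, g -> k, v -> f / _ #: fires at position(s) 12: eloismutgoek
2. 0 -> e / C _ C: inserts after position(s) 5, 8: eloisemutegoek
surface: eloisemutegoek

cell CASE=ma, KEL=ak, GRD=so:
underlying: se-loismu-bo-mi
1. d -> t, g -> k, v -> f / _ #: no change
2. 0 -> e / C _ C: inserts after position(s) 6: seloisemubomi
surface: seloisemubomi

cell CASE=ra, KEL=ak, GRD=so:
underlying: se-loismu-bo-eg
1. d -> t, g -> k, v -> f / _ #: fires at position(s) 12: seloismuboek
2. 0 -> e / C _ C: inserts after position(s) 6: seloisemuboek
surface: seloisemuboek


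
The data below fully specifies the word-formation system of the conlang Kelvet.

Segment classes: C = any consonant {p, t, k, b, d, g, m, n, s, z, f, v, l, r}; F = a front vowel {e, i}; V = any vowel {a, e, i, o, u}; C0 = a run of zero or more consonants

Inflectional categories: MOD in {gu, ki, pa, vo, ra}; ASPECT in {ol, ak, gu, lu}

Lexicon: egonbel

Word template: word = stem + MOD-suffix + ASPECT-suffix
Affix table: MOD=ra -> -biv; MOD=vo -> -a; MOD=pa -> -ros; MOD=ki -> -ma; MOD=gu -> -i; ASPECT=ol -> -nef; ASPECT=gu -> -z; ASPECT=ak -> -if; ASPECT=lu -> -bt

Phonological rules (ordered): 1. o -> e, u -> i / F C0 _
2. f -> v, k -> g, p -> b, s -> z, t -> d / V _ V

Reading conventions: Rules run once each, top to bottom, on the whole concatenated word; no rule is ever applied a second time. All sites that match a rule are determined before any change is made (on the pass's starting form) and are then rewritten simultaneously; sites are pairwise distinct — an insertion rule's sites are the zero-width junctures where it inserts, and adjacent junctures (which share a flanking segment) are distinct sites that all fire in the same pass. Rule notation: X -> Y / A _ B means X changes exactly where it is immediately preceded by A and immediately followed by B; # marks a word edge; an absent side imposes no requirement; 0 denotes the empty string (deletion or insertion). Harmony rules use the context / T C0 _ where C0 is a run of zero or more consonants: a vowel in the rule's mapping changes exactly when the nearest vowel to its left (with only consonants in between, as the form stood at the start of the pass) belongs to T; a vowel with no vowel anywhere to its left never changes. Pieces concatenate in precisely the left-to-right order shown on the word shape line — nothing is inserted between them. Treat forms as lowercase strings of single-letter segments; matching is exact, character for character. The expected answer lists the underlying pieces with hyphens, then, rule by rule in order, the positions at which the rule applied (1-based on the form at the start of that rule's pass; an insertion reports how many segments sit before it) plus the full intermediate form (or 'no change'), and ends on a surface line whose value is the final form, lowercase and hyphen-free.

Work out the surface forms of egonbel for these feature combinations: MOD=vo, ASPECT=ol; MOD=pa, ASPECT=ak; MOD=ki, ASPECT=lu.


cell MOD=vo, ASPECT=ol:
underlying: egonbel-a-nef
1. o -> e, u -> i / F C0 _: fires at position(s) 3: egenbelanef
2. f -> v, k -> g, p -> b, s -> z, t -> d / V _ V: no change
surface: egenbelanef

cell MOD=pa, ASPECT=ak:
underlying: egonbel-ros-if
1. o -> e, u -> i / F C0 _: fires at position(s) 3, 9: egenbelresif
2. f -> v, k -> g, p -> b, s -> z, t -> d / V _ V: fires at position(s) 10: egenbelrezif
surface: egenbelrezif

cell MOD=ki, ASPECT=lu:
underlying: egonbel-ma-bt
1. o -> e, u -> i / F C0 _: fires at position(s) 3: egenbelmabt
2. f -> v, k -> g, p -> b, s -> z, t -> d / V _ V: no change
surface: egenbelmabt


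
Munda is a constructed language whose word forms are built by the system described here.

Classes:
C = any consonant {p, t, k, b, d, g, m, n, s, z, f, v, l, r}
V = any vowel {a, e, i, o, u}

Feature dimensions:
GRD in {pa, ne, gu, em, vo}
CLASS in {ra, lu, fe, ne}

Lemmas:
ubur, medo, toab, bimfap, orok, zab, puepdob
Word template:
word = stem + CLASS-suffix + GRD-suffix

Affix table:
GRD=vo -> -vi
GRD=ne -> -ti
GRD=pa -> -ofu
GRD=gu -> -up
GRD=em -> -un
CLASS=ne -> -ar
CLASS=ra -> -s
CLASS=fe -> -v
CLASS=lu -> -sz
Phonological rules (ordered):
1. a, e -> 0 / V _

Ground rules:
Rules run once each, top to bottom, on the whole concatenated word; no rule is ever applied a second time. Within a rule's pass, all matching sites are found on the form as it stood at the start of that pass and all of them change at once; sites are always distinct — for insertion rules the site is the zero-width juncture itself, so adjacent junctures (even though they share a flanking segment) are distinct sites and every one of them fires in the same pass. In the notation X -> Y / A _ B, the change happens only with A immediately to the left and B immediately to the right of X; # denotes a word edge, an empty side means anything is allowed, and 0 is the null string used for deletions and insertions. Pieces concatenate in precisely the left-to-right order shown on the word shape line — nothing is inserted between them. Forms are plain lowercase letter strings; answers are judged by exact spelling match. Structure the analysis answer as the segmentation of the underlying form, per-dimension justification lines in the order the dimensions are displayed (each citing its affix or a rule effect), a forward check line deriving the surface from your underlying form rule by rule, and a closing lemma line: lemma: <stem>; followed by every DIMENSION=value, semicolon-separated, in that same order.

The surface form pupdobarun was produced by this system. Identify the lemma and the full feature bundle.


underlying: puepdob-ar-un
GRD=em - signalled by the affix -un
CLASS=ne - signalled by the affix -ar
check: puepdobarun -> pupdobarun
lemma: puepdob; GRD=em; CLASS=ne


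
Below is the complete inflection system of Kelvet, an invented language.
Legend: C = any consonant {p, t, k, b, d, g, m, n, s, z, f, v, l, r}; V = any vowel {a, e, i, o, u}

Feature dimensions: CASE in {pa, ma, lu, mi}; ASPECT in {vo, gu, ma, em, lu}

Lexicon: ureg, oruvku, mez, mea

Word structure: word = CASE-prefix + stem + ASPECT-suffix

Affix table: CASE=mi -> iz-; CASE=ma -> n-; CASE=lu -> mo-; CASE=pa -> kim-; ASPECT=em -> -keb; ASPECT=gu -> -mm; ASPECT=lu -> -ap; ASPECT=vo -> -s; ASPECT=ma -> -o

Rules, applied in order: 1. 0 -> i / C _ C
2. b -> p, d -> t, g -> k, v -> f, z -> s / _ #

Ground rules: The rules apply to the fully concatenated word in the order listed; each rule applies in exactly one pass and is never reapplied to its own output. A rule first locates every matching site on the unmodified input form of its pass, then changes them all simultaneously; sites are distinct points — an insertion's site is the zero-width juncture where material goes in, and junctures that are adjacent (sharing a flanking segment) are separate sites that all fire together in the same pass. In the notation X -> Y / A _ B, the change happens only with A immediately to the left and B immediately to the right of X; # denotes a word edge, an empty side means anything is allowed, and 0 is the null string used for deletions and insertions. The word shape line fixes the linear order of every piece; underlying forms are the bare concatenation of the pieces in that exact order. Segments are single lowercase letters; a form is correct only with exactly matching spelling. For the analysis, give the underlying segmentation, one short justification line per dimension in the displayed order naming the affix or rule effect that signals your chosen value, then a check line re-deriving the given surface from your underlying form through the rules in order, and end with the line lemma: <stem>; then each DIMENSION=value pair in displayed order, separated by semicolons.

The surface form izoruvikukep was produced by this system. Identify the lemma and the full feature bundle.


underlying: iz-oruvku-keb
CASE=mi - signalled by the affix iz-
ASPECT=em - signalled by the affix -keb
check: izoruvkukeb -> izoruvikukeb -> izoruvikukep
lemma: oruvku; CASE=mi; ASPECT=em


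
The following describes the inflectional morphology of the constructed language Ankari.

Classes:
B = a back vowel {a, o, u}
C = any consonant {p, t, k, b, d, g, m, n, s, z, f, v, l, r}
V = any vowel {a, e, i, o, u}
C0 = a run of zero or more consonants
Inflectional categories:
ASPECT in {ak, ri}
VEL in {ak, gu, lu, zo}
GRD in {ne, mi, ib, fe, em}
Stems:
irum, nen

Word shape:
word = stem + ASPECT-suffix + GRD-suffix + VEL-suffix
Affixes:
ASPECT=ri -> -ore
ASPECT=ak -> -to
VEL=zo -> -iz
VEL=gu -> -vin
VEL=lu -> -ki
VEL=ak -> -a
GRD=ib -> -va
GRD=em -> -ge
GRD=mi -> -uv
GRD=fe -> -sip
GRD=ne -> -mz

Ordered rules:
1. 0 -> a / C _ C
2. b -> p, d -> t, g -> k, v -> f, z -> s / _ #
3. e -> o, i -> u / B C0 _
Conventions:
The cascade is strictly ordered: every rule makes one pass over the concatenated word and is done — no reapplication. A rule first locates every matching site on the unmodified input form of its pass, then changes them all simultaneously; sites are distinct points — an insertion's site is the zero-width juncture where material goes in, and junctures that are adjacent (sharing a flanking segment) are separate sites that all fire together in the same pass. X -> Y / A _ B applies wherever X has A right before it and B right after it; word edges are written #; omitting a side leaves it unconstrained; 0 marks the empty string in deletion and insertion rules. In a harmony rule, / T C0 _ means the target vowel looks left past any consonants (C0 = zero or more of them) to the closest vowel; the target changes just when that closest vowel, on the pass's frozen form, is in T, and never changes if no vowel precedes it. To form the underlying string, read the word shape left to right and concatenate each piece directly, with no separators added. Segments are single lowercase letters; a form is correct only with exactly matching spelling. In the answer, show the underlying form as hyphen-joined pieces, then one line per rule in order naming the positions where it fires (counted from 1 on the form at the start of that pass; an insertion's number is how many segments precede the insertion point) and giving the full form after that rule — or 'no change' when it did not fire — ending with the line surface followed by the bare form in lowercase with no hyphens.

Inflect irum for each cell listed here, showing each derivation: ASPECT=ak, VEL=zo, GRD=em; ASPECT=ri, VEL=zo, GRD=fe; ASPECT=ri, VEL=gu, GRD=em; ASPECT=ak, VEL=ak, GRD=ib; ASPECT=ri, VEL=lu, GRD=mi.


cell ASPECT=ak, VEL=zo, GRD=em:
underlying: irum-to-ge-iz
1. 0 -> a / C _ C: inserts after position(s) 4: irumatogeiz
2. b -> p, d -> t, g -> k, v -> f, z -> s / _ #: fires at position(s) 11: irumatogeis
3. e -> o, i -> u / B C0 _: fires at position(s) 9: irumatogois
surface: irumatogois

cell ASPECT=ri, VEL=zo, GRD=fe:
underlying: irum-ore-sip-iz
1. 0 -> a / C _ C: no change
2. b -> p, d -> t, g -> k, v -> f, z -> s / _ #: fires at position(s) 12: irumoresipis
3. e -> o, i -> u / B C0 _: fires at position(s) 7: irumorosipis
surface: irumorosipis

cell ASPECT=ri, VEL=gu, GRD=em:
underlying: irum-ore-ge-vin
1. 0 -> a / C _ C: no change
2. b -> p, d -> t, g -> k, v -> f, z -> s / _ #: no change
3. e -> o, i -> u / B C0 _: fires at position(s) 7: irumorogevin
surface: irumorogevin

cell ASPECT=ak, VEL=ak, GRD=ib:
underlying: irum-to-va-a
1. 0 -> a / C _ C: inserts after position(s) 4: irumatovaa
2. b -> p, d -> t, g -> k, v -> f, z -> s / _ #: no change
3. e -> o, i -> u / B C0 _: no change
surface: irumatovaa

cell ASPECT=ri, VEL=lu, GRD=mi:
underlying: irum-ore-uv-ki
1. 0 -> a / C _ C: inserts after position(s) 9: irumoreuvaki
2. b -> p, d -> t, g -> k, v -> f, z -> s / _ #: no change
3. e -> o, i -> u / B C0 _: fires at position(s) 7, 12: irumorouvaku
surface: irumorouvaku


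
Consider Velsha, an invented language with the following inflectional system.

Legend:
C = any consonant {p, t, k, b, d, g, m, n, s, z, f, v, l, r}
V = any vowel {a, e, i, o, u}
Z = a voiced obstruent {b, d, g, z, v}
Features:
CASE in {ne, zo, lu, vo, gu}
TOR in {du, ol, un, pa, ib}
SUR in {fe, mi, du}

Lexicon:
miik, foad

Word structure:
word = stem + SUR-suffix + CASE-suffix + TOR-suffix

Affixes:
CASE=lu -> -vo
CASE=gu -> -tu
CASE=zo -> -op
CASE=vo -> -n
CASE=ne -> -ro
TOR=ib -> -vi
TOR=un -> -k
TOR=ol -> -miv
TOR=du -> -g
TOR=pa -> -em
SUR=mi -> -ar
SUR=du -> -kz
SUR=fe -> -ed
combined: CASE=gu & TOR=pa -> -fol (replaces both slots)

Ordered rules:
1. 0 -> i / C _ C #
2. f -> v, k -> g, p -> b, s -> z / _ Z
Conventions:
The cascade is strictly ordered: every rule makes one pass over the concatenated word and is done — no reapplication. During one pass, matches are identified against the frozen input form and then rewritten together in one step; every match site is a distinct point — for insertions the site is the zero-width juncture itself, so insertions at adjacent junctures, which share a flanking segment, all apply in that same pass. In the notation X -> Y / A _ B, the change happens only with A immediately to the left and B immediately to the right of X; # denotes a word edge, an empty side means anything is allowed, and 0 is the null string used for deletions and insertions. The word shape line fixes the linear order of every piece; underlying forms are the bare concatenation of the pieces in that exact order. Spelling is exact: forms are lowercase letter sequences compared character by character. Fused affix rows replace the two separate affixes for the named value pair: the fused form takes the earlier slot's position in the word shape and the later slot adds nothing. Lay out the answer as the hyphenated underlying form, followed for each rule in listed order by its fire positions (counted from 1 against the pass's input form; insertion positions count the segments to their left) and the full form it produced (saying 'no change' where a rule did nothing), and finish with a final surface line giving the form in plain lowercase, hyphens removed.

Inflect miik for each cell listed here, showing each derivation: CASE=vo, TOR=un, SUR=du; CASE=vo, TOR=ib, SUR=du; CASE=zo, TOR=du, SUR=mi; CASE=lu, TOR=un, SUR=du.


cell CASE=vo, TOR=un, SUR=du:
underlying: miik-kz-n-k
1. 0 -> i / C _ C #: inserts after position(s) 7: miikkznik
2. f -> v, k -> g, p -> b, s -> z / _ Z: fires at position(s) 5: miikgznik
surface: miikgznik

cell CASE=vo, TOR=ib, SUR=du:
underlying: miik-kz-n-vi
1. 0 -> i / C _ C #: no change
2. f -> v, k -> g, p -> b, s -> z / _ Z: fires at position(s) 5: miikgznvi
surface: miikgznvi

cell CASE=zo, TOR=du, SUR=mi:
underlying: miik-ar-op-g
1. 0 -> i / C _ C #: inserts after position(s) 8: miikaropig
2. f -> v, k -> g, p -> b, s -> z / _ Z: no change
surface: miikaropig

cell CASE=lu, TOR=un, SUR=du:
underlying: miik-kz-vo-k
1. 0 -> i / C _ C #: no change
2. f -> v, k -> g, p -> b, s -> z / _ Z: fires at position(s) 5: miikgzvok
surface: miikgzvok
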